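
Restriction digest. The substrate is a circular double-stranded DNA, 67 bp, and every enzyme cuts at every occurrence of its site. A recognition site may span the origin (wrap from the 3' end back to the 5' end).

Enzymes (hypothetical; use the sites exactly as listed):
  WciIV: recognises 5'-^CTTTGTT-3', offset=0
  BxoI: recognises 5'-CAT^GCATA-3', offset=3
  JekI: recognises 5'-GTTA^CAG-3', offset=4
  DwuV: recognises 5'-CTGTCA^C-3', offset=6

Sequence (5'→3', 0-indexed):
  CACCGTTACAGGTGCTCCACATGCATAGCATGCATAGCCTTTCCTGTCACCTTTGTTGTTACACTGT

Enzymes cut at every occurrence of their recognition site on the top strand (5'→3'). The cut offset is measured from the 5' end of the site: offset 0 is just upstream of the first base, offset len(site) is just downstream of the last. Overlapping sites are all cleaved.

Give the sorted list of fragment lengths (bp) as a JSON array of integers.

[1,6,9,14,18,19]

Site scan:
  WciIV CTTTGTT/0: at [50] ⇒ [50]
  BxoI CATGCATA/3: at [19, 28] ⇒ [22, 31]
  JekI GTTACAG/4: at [4] ⇒ [8]
  DwuV CTGTCAC/6: at [43, 63] ⇒ [2, 49]

All cut coordinates (distinct, sorted): [2, 8, 22, 31, 49, 50]

Fragment lengths:
  2→8: 6 bp
  8→22: 14 bp
  22→31: 9 bp
  31→49: 18 bp
  49→50: 1 bp
  50→2 (wrap): 67-50+2 = 19 bp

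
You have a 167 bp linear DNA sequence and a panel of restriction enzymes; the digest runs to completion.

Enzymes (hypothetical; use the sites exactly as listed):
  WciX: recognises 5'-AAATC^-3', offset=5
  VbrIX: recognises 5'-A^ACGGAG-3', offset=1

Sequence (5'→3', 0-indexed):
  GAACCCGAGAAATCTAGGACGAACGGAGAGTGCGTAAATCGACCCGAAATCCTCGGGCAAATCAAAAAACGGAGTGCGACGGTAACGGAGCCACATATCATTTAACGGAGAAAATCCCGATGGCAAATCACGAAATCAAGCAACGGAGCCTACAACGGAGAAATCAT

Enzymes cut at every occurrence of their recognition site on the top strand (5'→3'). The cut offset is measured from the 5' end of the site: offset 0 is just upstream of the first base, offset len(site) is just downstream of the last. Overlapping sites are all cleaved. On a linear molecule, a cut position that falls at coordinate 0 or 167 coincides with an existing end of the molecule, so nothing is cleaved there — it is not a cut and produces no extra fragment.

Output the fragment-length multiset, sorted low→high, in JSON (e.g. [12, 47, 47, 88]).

Per-enzyme occurrences:
  WciX (AAATC, off=5): starts [9, 35, 46, 58, 111, 124, 132, 160] → cuts [14, 40, 51, 63, 116, 129, 137, 165]
  VbrIX (AACGGAG, off=1): starts [21, 67, 83, 103, 141, 153] → cuts [22, 68, 84, 104, 142, 154]

All cut coordinates (distinct, sorted): [14, 22, 40, 51, 63, 68, 84, 104, 116, 129, 137, 142, 154, 165]

Fragment lengths:
  [0,14): 14 bp
  [14,22): 8 bp
  [22,40): 18 bp
  [40,51): 11 bp
  [51,63): 12 bp
  [63,68): 5 bp
  [68,84): 16 bp
  [84,104): 20 bp
  [104,116): 12 bp
  [116,129): 13 bp
  [129,137): 8 bp
  [137,142): 5 bp
  [142,154): 12 bp
  [154,165): 11 bp
  [165,167): 2 bp

[2,5,5,8,8,11,11,12,12,12,13,14,16,18,20]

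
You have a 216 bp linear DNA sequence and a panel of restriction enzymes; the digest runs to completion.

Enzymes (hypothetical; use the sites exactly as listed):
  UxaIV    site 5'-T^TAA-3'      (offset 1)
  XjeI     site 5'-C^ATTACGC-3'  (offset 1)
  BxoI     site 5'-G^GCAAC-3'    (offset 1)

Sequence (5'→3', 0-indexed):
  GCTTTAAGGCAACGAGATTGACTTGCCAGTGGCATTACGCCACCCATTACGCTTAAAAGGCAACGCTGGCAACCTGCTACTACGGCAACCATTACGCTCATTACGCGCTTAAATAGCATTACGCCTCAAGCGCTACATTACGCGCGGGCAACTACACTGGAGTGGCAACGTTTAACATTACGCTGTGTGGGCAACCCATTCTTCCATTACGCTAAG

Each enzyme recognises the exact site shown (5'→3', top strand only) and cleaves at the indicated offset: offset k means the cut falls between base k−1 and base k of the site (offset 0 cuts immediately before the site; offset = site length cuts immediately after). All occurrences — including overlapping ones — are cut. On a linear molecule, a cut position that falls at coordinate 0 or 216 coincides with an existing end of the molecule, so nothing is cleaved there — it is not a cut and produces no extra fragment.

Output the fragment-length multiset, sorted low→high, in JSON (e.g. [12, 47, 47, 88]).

[4,4,4,6,6,8,8,8,9,9,10,11,11,12,14,15,16,17,19,25]

Per-enzyme occurrences:
  UxaIV (TTAA, off=1): starts [3, 52, 108, 171] → cuts [4, 53, 109, 172]
  XjeI (CATTACGC, off=1): starts [32, 44, 89, 98, 116, 135, 175, 204] → cuts [33, 45, 90, 99, 117, 136, 176, 205]
  BxoI (GGCAAC, off=1): starts [7, 58, 67, 83, 146, 163, 189] → cuts [8, 59, 68, 84, 147, 164, 190]

All cut coordinates (distinct, sorted): [4, 8, 33, 45, 53, 59, 68, 84, 90, 99, 109, 117, 136, 147, 164, 172, 176, 190, 205]

Fragment lengths:
  [0,4): 4 bp
  [4,8): 4 bp
  [8,33): 25 bp
  [33,45): 12 bp
  [45,53): 8 bp
  [53,59): 6 bp
  [59,68): 9 bp
  [68,84): 16 bp
  [84,90): 6 bp
  [90,99): 9 bp
  [99,109): 10 bp
  [109,117): 8 bp
  [117,136): 19 bp
  [136,147): 11 bp
  [147,164): 17 bp
  [164,172): 8 bp
  [172,176): 4 bp
  [176,190): 14 bp
  [190,205): 15 bp
  [205,216): 11 bp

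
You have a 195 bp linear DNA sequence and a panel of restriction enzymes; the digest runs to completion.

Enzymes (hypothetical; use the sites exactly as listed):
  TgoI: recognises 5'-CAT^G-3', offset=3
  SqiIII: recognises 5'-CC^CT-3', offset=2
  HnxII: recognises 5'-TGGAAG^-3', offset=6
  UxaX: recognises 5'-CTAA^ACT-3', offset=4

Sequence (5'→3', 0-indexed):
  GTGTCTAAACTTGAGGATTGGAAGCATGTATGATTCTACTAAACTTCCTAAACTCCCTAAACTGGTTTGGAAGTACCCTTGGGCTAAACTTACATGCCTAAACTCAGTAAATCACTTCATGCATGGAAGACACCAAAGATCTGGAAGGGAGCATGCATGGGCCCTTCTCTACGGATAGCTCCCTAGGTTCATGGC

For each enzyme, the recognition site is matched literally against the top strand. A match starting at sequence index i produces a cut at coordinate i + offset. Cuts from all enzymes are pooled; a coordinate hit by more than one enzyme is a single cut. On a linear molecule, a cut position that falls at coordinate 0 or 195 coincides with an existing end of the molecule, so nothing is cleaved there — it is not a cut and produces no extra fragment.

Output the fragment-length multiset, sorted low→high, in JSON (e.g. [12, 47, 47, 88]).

Scan for sites:
  TgoI CATG/3: at [24, 92, 117, 121, 151, 155, 189] ⇒ [27, 95, 120, 124, 154, 158, 192]
  SqiIII CCCT/2: at [54, 75, 161, 180] ⇒ [56, 77, 163, 182]
  HnxII TGGAAG/6: at [18, 67, 123, 141] ⇒ [24, 73, 129, 147]
  UxaX CTAAACT/4: at [4, 38, 47, 56, 83, 97] ⇒ [8, 42, 51, 60, 87, 101]

Pooled cuts: [8, 24, 27, 42, 51, 56, 60, 73, 77, 87, 95, 101, 120, 124, 129, 147, 154, 158, 163, 182, 192]

Fragment lengths:
  [0,8): 8 bp
  [8,24): 16 bp
  [24,27): 3 bp
  [27,42): 15 bp
  [42,51): 9 bp
  [51,56): 5 bp
  [56,60): 4 bp
  [60,73): 13 bp
  [73,77): 4 bp
  [77,87): 10 bp
  [87,95): 8 bp
  [95,101): 6 bp
  [101,120): 19 bp
  [120,124): 4 bp
  [124,129): 5 bp
  [129,147): 18 bp
  [147,154): 7 bp
  [154,158): 4 bp
  [158,163): 5 bp
  [163,182): 19 bp
  [182,192): 10 bp
  [192,195): 3 bp

[3,3,4,4,4,4,5,5,5,6,7,8,8,9,10,10,13,15,16,18,19,19]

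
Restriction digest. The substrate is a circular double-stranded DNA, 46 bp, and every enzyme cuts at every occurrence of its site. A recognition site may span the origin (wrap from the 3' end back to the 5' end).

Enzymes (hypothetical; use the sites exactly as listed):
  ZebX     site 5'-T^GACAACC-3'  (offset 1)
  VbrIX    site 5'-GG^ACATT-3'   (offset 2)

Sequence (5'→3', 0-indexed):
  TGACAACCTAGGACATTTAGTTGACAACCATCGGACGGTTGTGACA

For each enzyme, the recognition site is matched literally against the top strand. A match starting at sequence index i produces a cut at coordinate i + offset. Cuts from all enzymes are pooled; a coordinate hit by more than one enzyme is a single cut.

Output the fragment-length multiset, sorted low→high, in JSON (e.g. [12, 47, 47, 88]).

Per-enzyme occurrences:
  ZebX TGACAACC/1: at [0, 21] ⇒ [1, 22]
  VbrIX GGACATT/2: at [10] ⇒ [12]

Pooled cuts: [1, 12, 22]

Fragment lengths:
  1→12: 11 bp
  12→22: 10 bp
  22→1 (wrap): 46-22+1 = 25 bp

[10,11,25]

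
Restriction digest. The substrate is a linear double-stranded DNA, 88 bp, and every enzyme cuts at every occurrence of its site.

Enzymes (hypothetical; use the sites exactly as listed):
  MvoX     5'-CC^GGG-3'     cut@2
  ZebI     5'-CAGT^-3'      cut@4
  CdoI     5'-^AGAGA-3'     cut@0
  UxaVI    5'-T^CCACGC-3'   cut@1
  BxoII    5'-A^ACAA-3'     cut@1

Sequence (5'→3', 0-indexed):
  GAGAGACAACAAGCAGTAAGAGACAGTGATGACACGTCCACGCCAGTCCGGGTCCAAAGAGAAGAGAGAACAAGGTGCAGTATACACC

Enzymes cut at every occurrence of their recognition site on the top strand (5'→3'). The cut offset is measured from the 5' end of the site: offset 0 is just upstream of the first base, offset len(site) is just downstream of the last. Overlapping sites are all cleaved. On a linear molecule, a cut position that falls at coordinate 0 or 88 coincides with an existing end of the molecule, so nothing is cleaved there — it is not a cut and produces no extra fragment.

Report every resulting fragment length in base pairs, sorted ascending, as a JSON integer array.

[1,1,2,2,5,5,7,7,8,9,9,10,10,12]

Site scan:
  MvoX CCGGG/2: at [47] ⇒ [49]
  ZebI CAGT/4: at [13, 23, 43, 77] ⇒ [17, 27, 47, 81]
  CdoI AGAGA/0: at [1, 18, 57, 62, 64] ⇒ [1, 18, 57, 62, 64]
  UxaVI TCCACGC/1: at [36] ⇒ [37]
  BxoII AACAA/1: at [7, 68] ⇒ [8, 69]

All cut coordinates (distinct, sorted): [1, 8, 17, 18, 27, 37, 47, 49, 57, 62, 64, 69, 81]

Fragments:
  [0,1): 1 bp
  [1,8): 7 bp
  [8,17): 9 bp
  [17,18): 1 bp
  [18,27): 9 bp
  [27,37): 10 bp
  [37,47): 10 bp
  [47,49): 2 bp
  [49,57): 8 bp
  [57,62): 5 bp
  [62,64): 2 bp
  [64,69): 5 bp
  [69,81): 12 bp
  [81,88): 7 bp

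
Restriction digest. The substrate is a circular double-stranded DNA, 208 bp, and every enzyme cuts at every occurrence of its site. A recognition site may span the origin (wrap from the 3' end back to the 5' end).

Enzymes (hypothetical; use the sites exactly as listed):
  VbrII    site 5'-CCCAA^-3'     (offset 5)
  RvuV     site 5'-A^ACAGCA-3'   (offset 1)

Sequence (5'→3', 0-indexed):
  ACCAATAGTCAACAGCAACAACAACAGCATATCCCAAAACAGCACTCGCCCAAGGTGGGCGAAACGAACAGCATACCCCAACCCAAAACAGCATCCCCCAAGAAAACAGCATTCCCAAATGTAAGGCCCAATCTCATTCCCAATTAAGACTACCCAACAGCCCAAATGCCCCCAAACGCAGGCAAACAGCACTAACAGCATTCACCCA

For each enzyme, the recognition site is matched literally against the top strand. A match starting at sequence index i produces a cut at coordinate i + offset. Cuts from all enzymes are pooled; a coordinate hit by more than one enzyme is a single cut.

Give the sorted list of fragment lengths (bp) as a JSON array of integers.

[1,1,4,5,8,9,10,10,10,12,12,13,13,14,14,14,14,14,15,15]

Scan for sites:
  VbrII CCCAA/5: at [32, 48, 76, 81, 96, 113, 126, 138, 152, 160, 170, 204] ⇒ [1, 37, 53, 81, 86, 101, 118, 131, 143, 157, 165, 175]
  RvuV AACAGCA/1: at [10, 22, 37, 66, 86, 104, 184, 193] ⇒ [11, 23, 38, 67, 87, 105, 185, 194]

Pooled cuts: [1, 11, 23, 37, 38, 53, 67, 81, 86, 87, 101, 105, 118, 131, 143, 157, 165, 175, 185, 194]

Fragments:
  1→11: 10 bp
  11→23: 12 bp
  23→37: 14 bp
  37→38: 1 bp
  38→53: 15 bp
  53→67: 14 bp
  67→81: 14 bp
  81→86: 5 bp
  86→87: 1 bp
  87→101: 14 bp
  101→105: 4 bp
  105→118: 13 bp
  118→131: 13 bp
  131→143: 12 bp
  143→157: 14 bp
  157→165: 8 bp
  165→175: 10 bp
  175→185: 10 bp
  185→194: 9 bp
  194→1 (wrap): 208-194+1 = 15 bp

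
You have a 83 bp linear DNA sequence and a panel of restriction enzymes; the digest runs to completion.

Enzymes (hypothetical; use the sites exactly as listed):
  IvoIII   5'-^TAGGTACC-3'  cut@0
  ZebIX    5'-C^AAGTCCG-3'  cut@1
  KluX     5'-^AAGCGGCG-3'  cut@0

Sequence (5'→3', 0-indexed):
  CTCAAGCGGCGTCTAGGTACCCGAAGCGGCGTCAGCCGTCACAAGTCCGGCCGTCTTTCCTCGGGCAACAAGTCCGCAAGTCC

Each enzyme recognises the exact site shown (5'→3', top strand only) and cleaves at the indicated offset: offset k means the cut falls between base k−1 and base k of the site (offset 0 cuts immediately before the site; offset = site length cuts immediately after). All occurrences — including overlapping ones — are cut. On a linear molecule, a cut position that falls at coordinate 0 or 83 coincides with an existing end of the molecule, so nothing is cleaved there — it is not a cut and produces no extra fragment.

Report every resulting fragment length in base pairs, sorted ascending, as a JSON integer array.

[3,10,10,14,19,27]

Site scan:
  IvoIII (TAGGTACC, off=0): starts [13] → cuts [13]
  ZebIX (CAAGTCCG, off=1): starts [41, 68] → cuts [42, 69]
  KluX (AAGCGGCG, off=0): starts [3, 23] → cuts [3, 23]

All cut coordinates (distinct, sorted): [3, 13, 23, 42, 69]

Fragment lengths:
  [0,3): 3 bp
  [3,13): 10 bp
  [13,23): 10 bp
  [23,42): 19 bp
  [42,69): 27 bp
  [69,83): 14 bp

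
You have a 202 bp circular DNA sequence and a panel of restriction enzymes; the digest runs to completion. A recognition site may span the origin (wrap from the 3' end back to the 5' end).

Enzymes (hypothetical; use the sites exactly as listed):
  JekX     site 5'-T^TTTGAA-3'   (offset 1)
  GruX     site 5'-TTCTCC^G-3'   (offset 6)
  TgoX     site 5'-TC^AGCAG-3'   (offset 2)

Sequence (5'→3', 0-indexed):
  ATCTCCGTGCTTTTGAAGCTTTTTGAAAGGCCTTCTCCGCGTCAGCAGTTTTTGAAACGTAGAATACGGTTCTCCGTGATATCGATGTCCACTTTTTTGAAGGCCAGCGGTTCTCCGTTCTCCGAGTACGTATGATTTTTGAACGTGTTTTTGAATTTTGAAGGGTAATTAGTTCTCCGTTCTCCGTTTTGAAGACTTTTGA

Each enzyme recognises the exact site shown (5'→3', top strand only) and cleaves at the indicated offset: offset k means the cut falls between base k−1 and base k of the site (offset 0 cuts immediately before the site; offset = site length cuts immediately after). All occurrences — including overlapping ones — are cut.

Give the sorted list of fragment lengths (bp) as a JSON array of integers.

[2,5,7,7,7,7,10,10,12,14,16,17,20,21,22,25]

Site scan:
  JekX (TTTTGAA, off=1): starts [10, 20, 49, 94, 136, 148, 155, 186, 196] → cuts [11, 21, 50, 95, 137, 149, 156, 187, 197]
  GruX (TTCTCCG, off=6): starts [32, 69, 110, 117, 172, 179] → cuts [38, 75, 116, 123, 178, 185]
  TgoX (TCAGCAG, off=2): starts [41] → cuts [43]

Pooled cuts: [11, 21, 38, 43, 50, 75, 95, 116, 123, 137, 149, 156, 178, 185, 187, 197]

Fragment lengths:
  11→21: 10 bp
  21→38: 17 bp
  38→43: 5 bp
  43→50: 7 bp
  50→75: 25 bp
  75→95: 20 bp
  95→116: 21 bp
  116→123: 7 bp
  123→137: 14 bp
  137→149: 12 bp
  149→156: 7 bp
  156→178: 22 bp
  178→185: 7 bp
  185→187: 2 bp
  187→197: 10 bp
  197→11 (wrap): 202-197+11 = 16 bp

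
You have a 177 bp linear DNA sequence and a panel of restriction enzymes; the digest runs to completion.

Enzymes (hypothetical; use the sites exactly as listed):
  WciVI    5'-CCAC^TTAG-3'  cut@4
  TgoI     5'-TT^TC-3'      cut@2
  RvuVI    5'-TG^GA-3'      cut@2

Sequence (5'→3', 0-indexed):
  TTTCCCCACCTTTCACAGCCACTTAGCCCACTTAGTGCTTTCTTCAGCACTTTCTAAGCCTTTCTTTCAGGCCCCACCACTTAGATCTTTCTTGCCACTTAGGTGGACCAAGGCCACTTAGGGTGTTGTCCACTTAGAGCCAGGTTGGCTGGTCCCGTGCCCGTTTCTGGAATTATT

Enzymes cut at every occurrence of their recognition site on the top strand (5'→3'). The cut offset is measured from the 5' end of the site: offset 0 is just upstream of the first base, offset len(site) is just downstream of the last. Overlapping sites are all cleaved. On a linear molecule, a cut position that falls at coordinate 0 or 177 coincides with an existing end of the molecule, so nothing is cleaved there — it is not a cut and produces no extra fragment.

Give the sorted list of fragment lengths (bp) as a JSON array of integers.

Scan for sites:
  WciVI CCACTTAG/4: at [18, 27, 76, 94, 113, 129] ⇒ [22, 31, 80, 98, 117, 133]
  TgoI TTTC/2: at [0, 10, 38, 50, 60, 64, 87, 163] ⇒ [2, 12, 40, 52, 62, 66, 89, 165]
  RvuVI TGGA/2: at [103, 167] ⇒ [105, 169]

All cut coordinates (distinct, sorted): [2, 12, 22, 31, 40, 52, 62, 66, 80, 89, 98, 105, 117, 133, 165, 169]

Fragments:
  [0,2): 2 bp
  [2,12): 10 bp
  [12,22): 10 bp
  [22,31): 9 bp
  [31,40): 9 bp
  [40,52): 12 bp
  [52,62): 10 bp
  [62,66): 4 bp
  [66,80): 14 bp
  [80,89): 9 bp
  [89,98): 9 bp
  [98,105): 7 bp
  [105,117): 12 bp
  [117,133): 16 bp
  [133,165): 32 bp
  [165,169): 4 bp
  [169,177): 8 bp

[2,4,4,7,8,9,9,9,9,10,10,10,12,12,14,16,32]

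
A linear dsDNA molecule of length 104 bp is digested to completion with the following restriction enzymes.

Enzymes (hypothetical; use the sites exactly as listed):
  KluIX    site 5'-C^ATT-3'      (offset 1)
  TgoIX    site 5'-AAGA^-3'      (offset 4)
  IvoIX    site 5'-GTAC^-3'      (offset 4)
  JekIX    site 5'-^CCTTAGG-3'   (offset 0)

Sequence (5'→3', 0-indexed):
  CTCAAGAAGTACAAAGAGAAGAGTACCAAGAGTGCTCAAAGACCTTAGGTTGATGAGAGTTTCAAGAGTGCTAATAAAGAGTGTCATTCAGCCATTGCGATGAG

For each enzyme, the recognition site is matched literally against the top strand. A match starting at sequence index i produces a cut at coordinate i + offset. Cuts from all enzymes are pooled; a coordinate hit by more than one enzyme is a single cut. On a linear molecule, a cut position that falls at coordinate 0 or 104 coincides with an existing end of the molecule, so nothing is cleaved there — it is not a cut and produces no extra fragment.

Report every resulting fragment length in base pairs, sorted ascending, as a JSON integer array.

[4,5,5,5,5,5,7,8,11,11,13,25]

Per-enzyme occurrences:
  KluIX (CATT, off=1): starts [84, 92] → cuts [85, 93]
  TgoIX (AAGA, off=4): starts [3, 13, 18, 27, 38, 63, 76] → cuts [7, 17, 22, 31, 42, 67, 80]
  IvoIX (GTAC, off=4): starts [8, 22] → cuts [12, 26]
  JekIX (CCTTAGG, off=0): starts [42] → cuts [42]

All cut coordinates (distinct, sorted): [7, 12, 17, 22, 26, 31, 42, 67, 80, 85, 93]

Fragment lengths:
  [0,7): 7 bp
  [7,12): 5 bp
  [12,17): 5 bp
  [17,22): 5 bp
  [22,26): 4 bp
  [26,31): 5 bp
  [31,42): 11 bp
  [42,67): 25 bp
  [67,80): 13 bp
  [80,85): 5 bp
  [85,93): 8 bp
  [93,104): 11 bp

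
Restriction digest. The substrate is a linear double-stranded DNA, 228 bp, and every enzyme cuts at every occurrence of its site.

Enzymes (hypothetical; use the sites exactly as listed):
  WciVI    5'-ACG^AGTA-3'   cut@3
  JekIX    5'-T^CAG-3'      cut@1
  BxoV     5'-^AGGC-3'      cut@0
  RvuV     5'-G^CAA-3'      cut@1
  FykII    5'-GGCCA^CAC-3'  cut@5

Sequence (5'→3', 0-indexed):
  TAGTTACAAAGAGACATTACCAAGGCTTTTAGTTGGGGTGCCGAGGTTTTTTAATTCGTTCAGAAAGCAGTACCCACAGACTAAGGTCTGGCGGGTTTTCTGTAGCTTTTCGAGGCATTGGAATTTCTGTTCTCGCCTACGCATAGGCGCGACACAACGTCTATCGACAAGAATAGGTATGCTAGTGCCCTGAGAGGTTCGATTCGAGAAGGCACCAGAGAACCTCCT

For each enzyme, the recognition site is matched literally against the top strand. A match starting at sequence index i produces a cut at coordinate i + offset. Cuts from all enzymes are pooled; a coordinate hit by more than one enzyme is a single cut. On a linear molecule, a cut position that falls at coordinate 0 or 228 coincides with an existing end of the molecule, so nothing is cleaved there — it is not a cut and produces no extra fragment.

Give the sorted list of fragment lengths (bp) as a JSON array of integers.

Site scan:
  WciVI (ACGAGTA, off=3): no sites
  JekIX (TCAG, off=1): starts [59] → cuts [60]
  BxoV (AGGC, off=0): starts [22, 112, 144, 209] → cuts [22, 112, 144, 209]
  RvuV (GCAA, off=1): no sites
  FykII (GGCCACAC, off=5): no sites

Pooled cuts: [22, 60, 112, 144, 209]

Fragment lengths:
  [0,22): 22 bp
  [22,60): 38 bp
  [60,112): 52 bp
  [112,144): 32 bp
  [144,209): 65 bp
  [209,228): 19 bp

[19,22,32,38,52,65]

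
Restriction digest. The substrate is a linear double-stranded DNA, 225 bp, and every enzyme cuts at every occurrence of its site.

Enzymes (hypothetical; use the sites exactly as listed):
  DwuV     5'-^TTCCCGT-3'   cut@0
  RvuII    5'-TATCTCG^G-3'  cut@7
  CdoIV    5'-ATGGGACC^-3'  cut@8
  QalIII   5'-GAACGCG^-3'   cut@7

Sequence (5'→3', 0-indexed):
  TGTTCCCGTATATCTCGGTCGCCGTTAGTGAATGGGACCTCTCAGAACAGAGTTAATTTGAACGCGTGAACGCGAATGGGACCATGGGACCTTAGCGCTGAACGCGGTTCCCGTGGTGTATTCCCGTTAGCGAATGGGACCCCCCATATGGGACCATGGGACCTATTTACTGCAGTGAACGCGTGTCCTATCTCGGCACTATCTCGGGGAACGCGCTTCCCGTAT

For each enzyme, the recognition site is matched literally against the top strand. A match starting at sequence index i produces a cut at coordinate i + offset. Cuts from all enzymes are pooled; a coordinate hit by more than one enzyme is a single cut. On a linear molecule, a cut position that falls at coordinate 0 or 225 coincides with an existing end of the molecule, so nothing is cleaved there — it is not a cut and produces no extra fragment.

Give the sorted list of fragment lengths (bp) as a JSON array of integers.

[1,1,2,8,8,8,9,9,9,11,12,13,14,15,15,20,21,22,27]

Per-enzyme occurrences:
  DwuV (TTCCCGT, off=0): starts [2, 107, 120, 216] → cuts [2, 107, 120, 216]
  RvuII (TATCTCGG, off=7): starts [10, 188, 199] → cuts [17, 195, 206]
  CdoIV (ATGGGACC, off=8): starts [31, 75, 83, 133, 147, 155] → cuts [39, 83, 91, 141, 155, 163]
  QalIII (GAACGCG, off=7): starts [59, 67, 99, 176, 208] → cuts [66, 74, 106, 183, 215]

All cut coordinates (distinct, sorted): [2, 17, 39, 66, 74, 83, 91, 106, 107, 120, 141, 155, 163, 183, 195, 206, 215, 216]

Fragments:
  [0,2): 2 bp
  [2,17): 15 bp
  [17,39): 22 bp
  [39,66): 27 bp
  [66,74): 8 bp
  [74,83): 9 bp
  [83,91): 8 bp
  [91,106): 15 bp
  [106,107): 1 bp
  [107,120): 13 bp
  [120,141): 21 bp
  [141,155): 14 bp
  [155,163): 8 bp
  [163,183): 20 bp
  [183,195): 12 bp
  [195,206): 11 bp
  [206,215): 9 bp
  [215,216): 1 bp
  [216,225): 9 bp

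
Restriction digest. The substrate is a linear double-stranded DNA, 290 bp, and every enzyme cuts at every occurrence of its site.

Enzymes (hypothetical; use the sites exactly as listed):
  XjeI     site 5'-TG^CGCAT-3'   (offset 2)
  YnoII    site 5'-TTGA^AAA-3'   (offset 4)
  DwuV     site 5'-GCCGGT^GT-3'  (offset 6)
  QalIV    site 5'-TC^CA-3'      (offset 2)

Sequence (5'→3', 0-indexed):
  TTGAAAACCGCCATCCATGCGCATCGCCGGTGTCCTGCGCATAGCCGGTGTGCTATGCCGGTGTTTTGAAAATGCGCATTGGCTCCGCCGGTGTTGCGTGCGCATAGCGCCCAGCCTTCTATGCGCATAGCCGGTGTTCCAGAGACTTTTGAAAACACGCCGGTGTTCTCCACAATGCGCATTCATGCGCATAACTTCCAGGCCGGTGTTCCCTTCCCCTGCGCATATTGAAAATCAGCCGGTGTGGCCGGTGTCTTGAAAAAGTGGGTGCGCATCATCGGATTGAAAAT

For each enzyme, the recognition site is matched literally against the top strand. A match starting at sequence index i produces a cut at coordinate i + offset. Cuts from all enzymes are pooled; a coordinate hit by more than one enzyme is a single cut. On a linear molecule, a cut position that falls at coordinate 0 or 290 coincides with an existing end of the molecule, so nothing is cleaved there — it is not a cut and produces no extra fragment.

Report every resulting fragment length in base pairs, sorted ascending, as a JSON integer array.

Site scan:
  XjeI TGCGCAT/2: at [17, 35, 72, 98, 121, 175, 185, 219, 268] ⇒ [19, 37, 74, 100, 123, 177, 187, 221, 270]
  YnoII TTGAAAA/4: at [0, 65, 148, 227, 255, 282] ⇒ [4, 69, 152, 231, 259, 286]
  DwuV GCCGGTGT/6: at [25, 43, 56, 86, 129, 158, 201, 237, 246] ⇒ [31, 49, 62, 92, 135, 164, 207, 243, 252]
  QalIV TCCA/2: at [13, 137, 168, 196] ⇒ [15, 139, 170, 198]

Pooled cuts: [4, 15, 19, 31, 37, 49, 62, 69, 74, 92, 100, 123, 135, 139, 152, 164, 170, 177, 187, 198, 207, 221, 231, 243, 252, 259, 270, 286]

Fragments:
  [0,4): 4 bp
  [4,15): 11 bp
  [15,19): 4 bp
  [19,31): 12 bp
  [31,37): 6 bp
  [37,49): 12 bp
  [49,62): 13 bp
  [62,69): 7 bp
  [69,74): 5 bp
  [74,92): 18 bp
  [92,100): 8 bp
  [100,123): 23 bp
  [123,135): 12 bp
  [135,139): 4 bp
  [139,152): 13 bp
  [152,164): 12 bp
  [164,170): 6 bp
  [170,177): 7 bp
  [177,187): 10 bp
  [187,198): 11 bp
  [198,207): 9 bp
  [207,221): 14 bp
  [221,231): 10 bp
  [231,243): 12 bp
  [243,252): 9 bp
  [252,259): 7 bp
  [259,270): 11 bp
  [270,286): 16 bp
  [286,290): 4 bp

[4,4,4,4,5,6,6,7,7,7,8,9,9,10,10,11,11,11,12,12,12,12,12,13,13,14,16,18,23]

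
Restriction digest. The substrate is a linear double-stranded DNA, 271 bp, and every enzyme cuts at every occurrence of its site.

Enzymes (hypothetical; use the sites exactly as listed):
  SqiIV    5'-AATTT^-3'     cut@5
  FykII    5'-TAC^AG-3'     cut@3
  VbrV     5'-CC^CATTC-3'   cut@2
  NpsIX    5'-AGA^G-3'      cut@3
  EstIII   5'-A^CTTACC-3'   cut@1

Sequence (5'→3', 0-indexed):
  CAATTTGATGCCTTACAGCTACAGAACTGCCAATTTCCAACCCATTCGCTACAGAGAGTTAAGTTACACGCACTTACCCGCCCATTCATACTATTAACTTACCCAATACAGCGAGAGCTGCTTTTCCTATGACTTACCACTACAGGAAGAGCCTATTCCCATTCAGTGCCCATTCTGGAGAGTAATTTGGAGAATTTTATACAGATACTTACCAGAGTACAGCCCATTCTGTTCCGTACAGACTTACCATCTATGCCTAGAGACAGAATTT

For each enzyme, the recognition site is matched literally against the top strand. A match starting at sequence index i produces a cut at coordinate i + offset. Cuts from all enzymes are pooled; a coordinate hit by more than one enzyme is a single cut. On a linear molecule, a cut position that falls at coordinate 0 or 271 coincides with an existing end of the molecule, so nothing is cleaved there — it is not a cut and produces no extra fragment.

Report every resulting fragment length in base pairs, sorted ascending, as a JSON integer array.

[2,3,3,4,4,5,5,6,6,6,7,7,7,9,9,9,10,10,10,10,11,11,11,12,14,15,15,15,16,19]

Scan for sites:
  SqiIV AATTT/5: at [1, 31, 183, 192, 266] ⇒ [6, 36, 188, 197] (position 271 is a terminus of the linear molecule — no cut)
  FykII TACAG/3: at [13, 19, 49, 106, 140, 199, 217, 236] ⇒ [16, 22, 52, 109, 143, 202, 220, 239]
  VbrV CCCATTC/2: at [40, 80, 157, 168, 222] ⇒ [42, 82, 159, 170, 224]
  NpsIX AGAG/3: at [52, 54, 113, 147, 178, 213, 258] ⇒ [55, 57, 116, 150, 181, 216, 261]
  EstIII ACTTACC/1: at [71, 96, 131, 206, 241] ⇒ [72, 97, 132, 207, 242]

All cut coordinates (distinct, sorted): [6, 16, 22, 36, 42, 52, 55, 57, 72, 82, 97, 109, 116, 132, 143, 150, 159, 170, 181, 188, 197, 202, 207, 216, 220, 224, 239, 242, 261]

Fragments:
  [0,6): 6 bp
  [6,16): 10 bp
  [16,22): 6 bp
  [22,36): 14 bp
  [36,42): 6 bp
  [42,52): 10 bp
  [52,55): 3 bp
  [55,57): 2 bp
  [57,72): 15 bp
  [72,82): 10 bp
  [82,97): 15 bp
  [97,109): 12 bp
  [109,116): 7 bp
  [116,132): 16 bp
  [132,143): 11 bp
  [143,150): 7 bp
  [150,159): 9 bp
  [159,170): 11 bp
  [170,181): 11 bp
  [181,188): 7 bp
  [188,197): 9 bp
  [197,202): 5 bp
  [202,207): 5 bp
  [207,216): 9 bp
  [216,220): 4 bp
  [220,224): 4 bp
  [224,239): 15 bp
  [239,242): 3 bp
  [242,261): 19 bp
  [261,271): 10 bp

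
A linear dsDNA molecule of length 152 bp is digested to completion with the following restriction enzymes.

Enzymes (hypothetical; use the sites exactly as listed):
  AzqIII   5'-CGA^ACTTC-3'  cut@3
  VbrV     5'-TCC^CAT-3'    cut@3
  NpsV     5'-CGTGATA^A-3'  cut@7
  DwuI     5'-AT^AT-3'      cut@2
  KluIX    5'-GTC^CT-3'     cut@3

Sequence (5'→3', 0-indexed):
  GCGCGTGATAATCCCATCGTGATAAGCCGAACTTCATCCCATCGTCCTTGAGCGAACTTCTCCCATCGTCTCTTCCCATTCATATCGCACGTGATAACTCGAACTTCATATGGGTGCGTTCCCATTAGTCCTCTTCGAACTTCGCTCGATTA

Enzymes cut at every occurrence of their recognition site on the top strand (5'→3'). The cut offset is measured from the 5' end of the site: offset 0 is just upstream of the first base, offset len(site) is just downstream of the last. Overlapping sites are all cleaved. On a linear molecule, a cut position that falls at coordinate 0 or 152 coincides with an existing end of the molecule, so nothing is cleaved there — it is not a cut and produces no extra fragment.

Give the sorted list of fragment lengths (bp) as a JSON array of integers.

Scan for sites:
  AzqIII (CGAACTTC, off=3): starts [27, 52, 99, 135] → cuts [30, 55, 102, 138]
  VbrV (TCCCAT, off=3): starts [11, 36, 60, 73, 119] → cuts [14, 39, 63, 76, 122]
  NpsV (CGTGATAA, off=7): starts [3, 17, 89] → cuts [10, 24, 96]
  DwuI (ATAT, off=2): starts [81, 107] → cuts [83, 109]
  KluIX (GTCCT, off=3): starts [43, 127] → cuts [46, 130]

Pooled cuts: [10, 14, 24, 30, 39, 46, 55, 63, 76, 83, 96, 102, 109, 122, 130, 138]

Fragment lengths:
  [0,10): 10 bp
  [10,14): 4 bp
  [14,24): 10 bp
  [24,30): 6 bp
  [30,39): 9 bp
  [39,46): 7 bp
  [46,55): 9 bp
  [55,63): 8 bp
  [63,76): 13 bp
  [76,83): 7 bp
  [83,96): 13 bp
  [96,102): 6 bp
  [102,109): 7 bp
  [109,122): 13 bp
  [122,130): 8 bp
  [130,138): 8 bp
  [138,152): 14 bp

[4,6,6,7,7,7,8,8,8,9,9,10,10,13,13,13,14]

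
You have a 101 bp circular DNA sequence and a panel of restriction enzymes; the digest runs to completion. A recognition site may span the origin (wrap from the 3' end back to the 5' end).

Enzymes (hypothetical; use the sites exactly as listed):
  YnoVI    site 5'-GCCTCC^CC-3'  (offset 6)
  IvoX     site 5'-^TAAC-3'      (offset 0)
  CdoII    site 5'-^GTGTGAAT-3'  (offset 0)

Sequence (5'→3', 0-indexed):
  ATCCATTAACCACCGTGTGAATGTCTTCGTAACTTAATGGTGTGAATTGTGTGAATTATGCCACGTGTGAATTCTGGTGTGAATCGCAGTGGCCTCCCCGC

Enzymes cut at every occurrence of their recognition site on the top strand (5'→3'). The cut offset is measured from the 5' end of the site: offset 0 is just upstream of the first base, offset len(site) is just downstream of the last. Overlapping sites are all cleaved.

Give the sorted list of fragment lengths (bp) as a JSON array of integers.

[8,9,10,10,12,15,16,21]

Scan for sites:
  YnoVI GCCTCCCC/6: at [91] ⇒ [97]
  IvoX TAAC/0: at [6, 29] ⇒ [6, 29]
  CdoII GTGTGAAT/0: at [14, 39, 48, 64, 76] ⇒ [14, 39, 48, 64, 76]

Pooled cuts: [6, 14, 29, 39, 48, 64, 76, 97]

Fragment lengths:
  6→14: 8 bp
  14→29: 15 bp
  29→39: 10 bp
  39→48: 9 bp
  48→64: 16 bp
  64→76: 12 bp
  76→97: 21 bp
  97→6 (wrap): 101-97+6 = 10 bp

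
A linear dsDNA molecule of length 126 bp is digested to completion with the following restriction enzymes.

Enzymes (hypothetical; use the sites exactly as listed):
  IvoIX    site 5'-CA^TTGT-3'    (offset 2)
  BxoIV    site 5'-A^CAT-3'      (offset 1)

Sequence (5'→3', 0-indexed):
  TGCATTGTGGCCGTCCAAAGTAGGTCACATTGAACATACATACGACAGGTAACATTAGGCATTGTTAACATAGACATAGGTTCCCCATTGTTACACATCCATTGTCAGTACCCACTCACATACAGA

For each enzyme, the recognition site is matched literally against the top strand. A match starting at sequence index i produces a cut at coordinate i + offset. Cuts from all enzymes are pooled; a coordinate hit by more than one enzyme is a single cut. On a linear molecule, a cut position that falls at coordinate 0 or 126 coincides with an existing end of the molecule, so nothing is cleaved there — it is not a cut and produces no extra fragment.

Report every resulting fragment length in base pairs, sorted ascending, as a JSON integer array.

Site scan:
  IvoIX (CATTGT, off=2): starts [2, 59, 85, 99] → cuts [4, 61, 87, 101]
  BxoIV (ACAT, off=1): starts [26, 33, 37, 51, 67, 73, 94, 117] → cuts [27, 34, 38, 52, 68, 74, 95, 118]

Pooled cuts: [4, 27, 34, 38, 52, 61, 68, 74, 87, 95, 101, 118]

Fragments:
  [0,4): 4 bp
  [4,27): 23 bp
  [27,34): 7 bp
  [34,38): 4 bp
  [38,52): 14 bp
  [52,61): 9 bp
  [61,68): 7 bp
  [68,74): 6 bp
  [74,87): 13 bp
  [87,95): 8 bp
  [95,101): 6 bp
  [101,118): 17 bp
  [118,126): 8 bp

[4,4,6,6,7,7,8,8,9,13,14,17,23]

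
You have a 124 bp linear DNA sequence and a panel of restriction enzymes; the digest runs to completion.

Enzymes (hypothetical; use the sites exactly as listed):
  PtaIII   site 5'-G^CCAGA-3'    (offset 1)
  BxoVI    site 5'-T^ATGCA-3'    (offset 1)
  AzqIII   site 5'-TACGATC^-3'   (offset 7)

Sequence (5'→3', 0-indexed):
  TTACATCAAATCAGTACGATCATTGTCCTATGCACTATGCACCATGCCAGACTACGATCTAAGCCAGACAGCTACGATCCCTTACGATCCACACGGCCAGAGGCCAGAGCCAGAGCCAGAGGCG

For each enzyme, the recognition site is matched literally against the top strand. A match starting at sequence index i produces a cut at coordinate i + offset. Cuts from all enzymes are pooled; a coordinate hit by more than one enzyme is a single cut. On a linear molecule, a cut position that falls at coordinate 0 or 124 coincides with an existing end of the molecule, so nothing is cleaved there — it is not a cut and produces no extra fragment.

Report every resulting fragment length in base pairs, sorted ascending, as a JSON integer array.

Per-enzyme occurrences:
  PtaIII GCCAGA/1: at [45, 62, 95, 102, 108, 114] ⇒ [46, 63, 96, 103, 109, 115]
  BxoVI TATGCA/1: at [28, 35] ⇒ [29, 36]
  AzqIII TACGATC/7: at [14, 52, 72, 82] ⇒ [21, 59, 79, 89]

Pooled cuts: [21, 29, 36, 46, 59, 63, 79, 89, 96, 103, 109, 115]

Fragments:
  [0,21): 21 bp
  [21,29): 8 bp
  [29,36): 7 bp
  [36,46): 10 bp
  [46,59): 13 bp
  [59,63): 4 bp
  [63,79): 16 bp
  [79,89): 10 bp
  [89,96): 7 bp
  [96,103): 7 bp
  [103,109): 6 bp
  [109,115): 6 bp
  [115,124): 9 bp

[4,6,6,7,7,7,8,9,10,10,13,16,21]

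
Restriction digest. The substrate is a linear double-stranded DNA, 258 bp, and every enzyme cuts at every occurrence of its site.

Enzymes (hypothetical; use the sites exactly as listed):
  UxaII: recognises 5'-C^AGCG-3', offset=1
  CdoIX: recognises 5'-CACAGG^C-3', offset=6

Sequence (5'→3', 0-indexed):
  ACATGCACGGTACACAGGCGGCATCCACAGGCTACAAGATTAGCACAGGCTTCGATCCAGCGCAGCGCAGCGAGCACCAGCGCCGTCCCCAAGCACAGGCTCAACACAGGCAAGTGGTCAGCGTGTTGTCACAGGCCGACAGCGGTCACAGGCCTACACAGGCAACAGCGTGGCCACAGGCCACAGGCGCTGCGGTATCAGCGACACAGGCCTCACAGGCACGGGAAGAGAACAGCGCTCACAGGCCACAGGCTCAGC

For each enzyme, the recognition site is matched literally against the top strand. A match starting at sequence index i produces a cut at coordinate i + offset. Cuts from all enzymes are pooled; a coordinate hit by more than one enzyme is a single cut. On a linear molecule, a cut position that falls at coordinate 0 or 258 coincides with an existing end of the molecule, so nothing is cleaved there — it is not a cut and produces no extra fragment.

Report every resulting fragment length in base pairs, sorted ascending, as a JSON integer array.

Per-enzyme occurrences:
  UxaII CAGCG/1: at [57, 62, 67, 77, 118, 139, 165, 198, 232] ⇒ [58, 63, 68, 78, 119, 140, 166, 199, 233]
  CdoIX CACAGGC/6: at [12, 25, 43, 93, 104, 129, 146, 156, 174, 181, 204, 213, 239, 246] ⇒ [18, 31, 49, 99, 110, 135, 152, 162, 180, 187, 210, 219, 245, 252]

Pooled cuts: [18, 31, 49, 58, 63, 68, 78, 99, 110, 119, 135, 140, 152, 162, 166, 180, 187, 199, 210, 219, 233, 245, 252]

Fragments:
  [0,18): 18 bp
  [18,31): 13 bp
  [31,49): 18 bp
  [49,58): 9 bp
  [58,63): 5 bp
  [63,68): 5 bp
  [68,78): 10 bp
  [78,99): 21 bp
  [99,110): 11 bp
  [110,119): 9 bp
  [119,135): 16 bp
  [135,140): 5 bp
  [140,152): 12 bp
  [152,162): 10 bp
  [162,166): 4 bp
  [166,180): 14 bp
  [180,187): 7 bp
  [187,199): 12 bp
  [199,210): 11 bp
  [210,219): 9 bp
  [219,233): 14 bp
  [233,245): 12 bp
  [245,252): 7 bp
  [252,258): 6 bp

[4,5,5,5,6,7,7,9,9,9,10,10,11,11,12,12,12,13,14,14,16,18,18,21]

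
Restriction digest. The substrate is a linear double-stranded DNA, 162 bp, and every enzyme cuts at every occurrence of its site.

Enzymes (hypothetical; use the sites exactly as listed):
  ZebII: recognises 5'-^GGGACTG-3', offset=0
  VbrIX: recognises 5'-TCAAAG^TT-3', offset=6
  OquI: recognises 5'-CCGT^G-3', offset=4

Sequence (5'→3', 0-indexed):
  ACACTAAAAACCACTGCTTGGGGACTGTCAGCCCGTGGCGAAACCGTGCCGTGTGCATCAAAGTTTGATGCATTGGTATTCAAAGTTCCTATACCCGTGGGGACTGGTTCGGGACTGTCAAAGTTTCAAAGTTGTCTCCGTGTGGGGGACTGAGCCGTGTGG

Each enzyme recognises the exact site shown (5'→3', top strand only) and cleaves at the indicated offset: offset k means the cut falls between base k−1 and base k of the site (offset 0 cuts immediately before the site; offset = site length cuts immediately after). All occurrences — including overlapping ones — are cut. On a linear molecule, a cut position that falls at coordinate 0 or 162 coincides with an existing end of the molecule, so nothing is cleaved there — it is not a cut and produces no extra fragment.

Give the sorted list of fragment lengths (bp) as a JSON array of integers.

Per-enzyme occurrences:
  ZebII GGGACTG/0: at [20, 99, 110, 145] ⇒ [20, 99, 110, 145]
  VbrIX TCAAAGTT/6: at [57, 79, 117, 125] ⇒ [63, 85, 123, 131]
  OquI CCGTG/4: at [32, 43, 48, 94, 137, 154] ⇒ [36, 47, 52, 98, 141, 158]

Pooled cuts: [20, 36, 47, 52, 63, 85, 98, 99, 110, 123, 131, 141, 145, 158]

Fragment lengths:
  [0,20): 20 bp
  [20,36): 16 bp
  [36,47): 11 bp
  [47,52): 5 bp
  [52,63): 11 bp
  [63,85): 22 bp
  [85,98): 13 bp
  [98,99): 1 bp
  [99,110): 11 bp
  [110,123): 13 bp
  [123,131): 8 bp
  [131,141): 10 bp
  [141,145): 4 bp
  [145,158): 13 bp
  [158,162): 4 bp

[1,4,4,5,8,10,11,11,11,13,13,13,16,20,22]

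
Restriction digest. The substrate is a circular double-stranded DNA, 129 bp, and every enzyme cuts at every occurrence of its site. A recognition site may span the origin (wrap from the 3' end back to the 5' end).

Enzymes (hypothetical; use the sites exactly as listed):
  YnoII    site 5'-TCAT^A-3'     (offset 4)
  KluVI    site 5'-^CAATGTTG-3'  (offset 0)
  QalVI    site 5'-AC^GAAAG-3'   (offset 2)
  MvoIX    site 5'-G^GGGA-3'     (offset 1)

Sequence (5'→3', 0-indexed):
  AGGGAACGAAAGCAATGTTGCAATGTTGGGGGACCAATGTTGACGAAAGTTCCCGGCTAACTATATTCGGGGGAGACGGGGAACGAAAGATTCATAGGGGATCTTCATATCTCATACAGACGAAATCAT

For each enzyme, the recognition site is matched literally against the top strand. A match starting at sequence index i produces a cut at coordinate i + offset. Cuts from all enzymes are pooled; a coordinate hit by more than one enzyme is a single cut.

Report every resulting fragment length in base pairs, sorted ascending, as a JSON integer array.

[2,5,5,6,7,7,8,8,9,10,11,11,14,26]

Scan for sites:
  YnoII (TCATA, off=4): starts [91, 104, 111, 125] → cuts [0, 95, 108, 115]
  KluVI (CAATGTTG, off=0): starts [12, 20, 34] → cuts [12, 20, 34]
  QalVI (ACGAAAG, off=2): starts [5, 42, 82] → cuts [7, 44, 84]
  MvoIX (GGGGA, off=1): starts [28, 69, 77, 96] → cuts [29, 70, 78, 97]

Pooled cuts: [0, 7, 12, 20, 29, 34, 44, 70, 78, 84, 95, 97, 108, 115]

Fragments:
  0→7: 7 bp
  7→12: 5 bp
  12→20: 8 bp
  20→29: 9 bp
  29→34: 5 bp
  34→44: 10 bp
  44→70: 26 bp
  70→78: 8 bp
  78→84: 6 bp
  84→95: 11 bp
  95→97: 2 bp
  97→108: 11 bp
  108→115: 7 bp
  115→0 (wrap): 129-115+0 = 14 bp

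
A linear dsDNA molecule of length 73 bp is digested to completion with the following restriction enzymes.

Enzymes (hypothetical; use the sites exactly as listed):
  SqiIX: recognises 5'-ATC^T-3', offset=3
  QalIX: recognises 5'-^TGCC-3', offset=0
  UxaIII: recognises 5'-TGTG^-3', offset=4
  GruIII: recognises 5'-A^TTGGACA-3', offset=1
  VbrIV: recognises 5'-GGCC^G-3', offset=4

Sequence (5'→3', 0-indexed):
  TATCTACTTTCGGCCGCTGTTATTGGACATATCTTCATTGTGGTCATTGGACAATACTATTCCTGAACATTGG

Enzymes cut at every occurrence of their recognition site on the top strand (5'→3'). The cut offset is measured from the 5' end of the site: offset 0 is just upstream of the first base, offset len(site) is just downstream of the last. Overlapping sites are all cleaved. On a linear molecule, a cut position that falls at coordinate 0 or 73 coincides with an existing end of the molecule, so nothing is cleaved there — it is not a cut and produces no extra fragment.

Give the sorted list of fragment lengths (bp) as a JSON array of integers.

Scan for sites:
  SqiIX (ATCT, off=3): starts [1, 30] → cuts [4, 33]
  QalIX (TGCC, off=0): no sites
  UxaIII (TGTG, off=4): starts [38] → cuts [42]
  GruIII (ATTGGACA, off=1): starts [21, 45] → cuts [22, 46]
  VbrIV (GGCCG, off=4): starts [11] → cuts [15]

All cut coordinates (distinct, sorted): [4, 15, 22, 33, 42, 46]

Fragments:
  [0,4): 4 bp
  [4,15): 11 bp
  [15,22): 7 bp
  [22,33): 11 bp
  [33,42): 9 bp
  [42,46): 4 bp
  [46,73): 27 bp

[4,4,7,9,11,11,27]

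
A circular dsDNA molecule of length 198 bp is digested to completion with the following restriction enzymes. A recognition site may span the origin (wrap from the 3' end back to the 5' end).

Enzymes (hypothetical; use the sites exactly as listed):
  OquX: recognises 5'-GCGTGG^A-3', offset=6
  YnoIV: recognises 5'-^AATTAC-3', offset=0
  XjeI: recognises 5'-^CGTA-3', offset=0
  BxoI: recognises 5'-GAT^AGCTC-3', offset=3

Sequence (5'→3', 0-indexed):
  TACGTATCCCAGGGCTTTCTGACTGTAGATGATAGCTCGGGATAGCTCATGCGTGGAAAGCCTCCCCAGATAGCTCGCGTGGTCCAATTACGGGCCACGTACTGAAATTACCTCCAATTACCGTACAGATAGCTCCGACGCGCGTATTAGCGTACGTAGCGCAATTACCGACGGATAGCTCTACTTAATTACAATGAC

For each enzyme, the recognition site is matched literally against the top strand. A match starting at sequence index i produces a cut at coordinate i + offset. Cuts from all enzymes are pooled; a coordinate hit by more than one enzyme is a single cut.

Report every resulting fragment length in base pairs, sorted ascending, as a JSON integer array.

[4,6,8,8,8,9,10,10,10,12,12,13,14,14,14,15,31]

Site scan:
  OquX GCGTGGA/6: at [50] ⇒ [56]
  YnoIV AATTAC/0: at [85, 105, 115, 162, 186] ⇒ [85, 105, 115, 162, 186]
  XjeI CGTA/0: at [2, 97, 121, 142, 150, 154] ⇒ [2, 97, 121, 142, 150, 154]
  BxoI GATAGCTC/3: at [30, 40, 68, 127, 173] ⇒ [33, 43, 71, 130, 176]

Pooled cuts: [2, 33, 43, 56, 71, 85, 97, 105, 115, 121, 130, 142, 150, 154, 162, 176, 186]

Fragment lengths:
  2→33: 31 bp
  33→43: 10 bp
  43→56: 13 bp
  56→71: 15 bp
  71→85: 14 bp
  85→97: 12 bp
  97→105: 8 bp
  105→115: 10 bp
  115→121: 6 bp
  121→130: 9 bp
  130→142: 12 bp
  142→150: 8 bp
  150→154: 4 bp
  154→162: 8 bp
  162→176: 14 bp
  176→186: 10 bp
  186→2 (wrap): 198-186+2 = 14 bp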